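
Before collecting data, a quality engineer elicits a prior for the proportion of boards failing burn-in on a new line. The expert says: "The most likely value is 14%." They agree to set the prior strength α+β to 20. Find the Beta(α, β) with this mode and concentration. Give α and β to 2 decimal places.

α = 3.52, β = 16.48

For α,β > 1 the Beta mode is (α−1)/(α+β−2). With α+β = 20, the mode is (α−1)/18.
Set (α−1)/18 = 0.14 → α = 1 + 0.14·18 = 3.52.
β = 20 − α = 16.48.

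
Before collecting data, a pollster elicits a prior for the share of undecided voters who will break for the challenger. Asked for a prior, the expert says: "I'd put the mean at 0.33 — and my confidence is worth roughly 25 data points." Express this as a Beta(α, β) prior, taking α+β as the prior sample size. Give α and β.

Under the effective-sample-size interpretation, Beta(α, β) has prior mean α/(α+β) and prior sample size α+β.
So α+β = 25 and α/(α+β) = 0.33, giving α = 0.33·25 = 8.25 and β = 25 − 8.25 = 16.75.

α = 8.25, β = 16.75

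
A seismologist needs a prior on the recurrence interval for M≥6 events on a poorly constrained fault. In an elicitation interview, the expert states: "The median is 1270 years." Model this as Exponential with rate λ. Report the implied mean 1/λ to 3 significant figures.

mean ≈ 1830 years

Exponential median = ln 2 / λ, so λ = ln 2 / 1270.0 = 0.000546.
Mean = 1/λ = 1830 years.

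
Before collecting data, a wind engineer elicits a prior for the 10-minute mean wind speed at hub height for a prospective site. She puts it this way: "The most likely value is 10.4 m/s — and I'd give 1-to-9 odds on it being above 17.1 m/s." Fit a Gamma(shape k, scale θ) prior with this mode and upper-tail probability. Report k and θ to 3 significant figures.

k ≈ 8.63, θ ≈ 1.36

Gamma(k,θ) with k>1 has mode (k−1)θ, so θ = 10.4/(k−1).
Need P(X < 17.1) = 0.9 with θ tied to k this way. Start at k = 2, θ = 10.4: P(X<17.1) ≈ 0.489.
Too low — raise k to concentrate. Iterating converges to k ≈ 8.63.
Then θ = 10.4/(8.63−1) ≈ 1.36.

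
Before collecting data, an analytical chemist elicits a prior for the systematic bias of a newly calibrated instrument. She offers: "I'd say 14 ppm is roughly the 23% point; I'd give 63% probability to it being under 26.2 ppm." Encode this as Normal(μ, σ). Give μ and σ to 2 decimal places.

The p-quantile of Normal(μ,σ) is μ + z_p·σ, with z_{0.23} = -0.7388 and z_{0.63} = 0.3319.
Eliminate σ: μ = (z₂·x₁ − z₁·x₂)/(z₂ − z₁) = (0.3319·14 − (-0.7388)·26.2)/1.071 = 22.42.
Then σ = (x₂ − x₁)/(z₂ − z₁) = (26.2 − 14)/1.071 = 11.39.

μ = 22.42, σ = 11.39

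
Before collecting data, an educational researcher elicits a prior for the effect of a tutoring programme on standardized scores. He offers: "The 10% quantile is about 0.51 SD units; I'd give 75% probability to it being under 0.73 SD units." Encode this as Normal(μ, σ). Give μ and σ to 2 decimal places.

μ = 0.65, σ = 0.11

The p-quantile of Normal(μ,σ) is μ + z_p·σ, with z_{0.1} = -1.282 and z_{0.75} = 0.6745.
Eliminate σ: μ = (z₂·x₁ − z₁·x₂)/(z₂ − z₁) = (0.6745·0.51 − (-1.282)·0.73)/1.956 = 0.65.
Then σ = (x₂ − x₁)/(z₂ − z₁) = (0.73 − 0.51)/1.956 = 0.11.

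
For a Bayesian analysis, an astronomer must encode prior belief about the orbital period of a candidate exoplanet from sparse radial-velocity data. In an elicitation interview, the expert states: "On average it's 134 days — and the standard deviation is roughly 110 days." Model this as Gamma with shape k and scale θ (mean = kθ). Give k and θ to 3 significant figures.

k ≈ 1.48, θ ≈ 90.3

For Gamma(k, scale θ): mean = kθ, variance = kθ², so CV = 1/√k.
CV = SD/mean = 110/134 = 0.8209, hence k = 1/CV² = 1.48.
Then θ = mean/k = 134/1.48 = 90.3.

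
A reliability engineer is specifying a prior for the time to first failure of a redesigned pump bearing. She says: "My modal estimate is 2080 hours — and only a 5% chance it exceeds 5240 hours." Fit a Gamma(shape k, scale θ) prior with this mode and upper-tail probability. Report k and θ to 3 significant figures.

k ≈ 4.18, θ ≈ 654

Gamma(k,θ) with k>1 has mode (k−1)θ, so θ = 2080/(k−1).
Need P(X < 5240) = 0.95 with θ tied to k this way. Start at k = 2, θ = 2080: P(X<5240) ≈ 0.717.
Too low — raise k to concentrate. Iterating converges to k ≈ 4.18.
Then θ = 2080/(4.18−1) ≈ 654.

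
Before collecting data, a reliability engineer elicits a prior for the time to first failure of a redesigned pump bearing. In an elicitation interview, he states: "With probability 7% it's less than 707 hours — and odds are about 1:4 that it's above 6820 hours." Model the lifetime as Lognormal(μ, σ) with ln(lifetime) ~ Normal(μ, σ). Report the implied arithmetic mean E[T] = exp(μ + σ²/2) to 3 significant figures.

If T ~ Lognormal(μ,σ) then ln T ~ Normal(μ,σ), so the p-quantile of ln T is μ + z_p·σ.
ln(707) = 6.561 and ln(6820) = 8.828; z_{0.07} = -1.476, z_{0.8} = 0.8416.
σ = (8.828 − 6.561)/(0.8416 − (-1.476)) = 0.978.
μ = 6.561 − (-1.476)·0.978 = 8.004.
E[T] = exp(μ + σ²/2) = exp(8.004 + 0.4783) = 4830 hours.

E[T] ≈ 4830 hours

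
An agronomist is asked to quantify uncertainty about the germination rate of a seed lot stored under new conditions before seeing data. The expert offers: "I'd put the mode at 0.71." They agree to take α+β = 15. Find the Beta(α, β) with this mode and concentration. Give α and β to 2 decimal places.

α = 10.23, β = 4.77

For α,β > 1 the Beta mode is (α−1)/(α+β−2). With α+β = 15, the mode is (α−1)/13.
Set (α−1)/13 = 0.71 → α = 1 + 0.71·13 = 10.23.
β = 15 − α = 4.77.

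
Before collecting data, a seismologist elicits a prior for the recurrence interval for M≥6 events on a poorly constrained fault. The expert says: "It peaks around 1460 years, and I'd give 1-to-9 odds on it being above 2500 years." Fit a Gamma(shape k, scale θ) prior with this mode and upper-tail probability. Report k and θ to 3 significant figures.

Gamma(k,θ) with k>1 has mode (k−1)θ, so θ = 1460/(k−1).
Need P(X < 2500) = 0.9 with θ tied to k this way. Start at k = 2, θ = 1460: P(X<2500) ≈ 0.511.
Too low — raise k to concentrate. Iterating converges to k ≈ 7.55.
Then θ = 1460/(7.55−1) ≈ 223.

k ≈ 7.55, θ ≈ 223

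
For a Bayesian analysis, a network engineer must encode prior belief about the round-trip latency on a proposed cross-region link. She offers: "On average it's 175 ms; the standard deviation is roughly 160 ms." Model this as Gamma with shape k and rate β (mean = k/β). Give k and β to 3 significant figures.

k ≈ 1.2, β ≈ 0.00684

For Gamma(k, rate β): mean = k/β, variance = k/β², so CV = 1/√k.
CV = SD/mean = 160/175 = 0.9143, hence k = 1/CV² = 1.2.
Then β = k/mean = 1.2/175 = 0.00684.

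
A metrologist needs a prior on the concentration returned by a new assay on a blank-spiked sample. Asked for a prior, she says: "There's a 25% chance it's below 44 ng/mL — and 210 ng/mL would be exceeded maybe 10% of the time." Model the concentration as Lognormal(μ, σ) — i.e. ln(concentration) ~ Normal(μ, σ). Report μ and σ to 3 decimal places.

If T ~ Lognormal(μ,σ) then ln T ~ Normal(μ,σ), so the p-quantile of ln T is μ + z_p·σ.
ln(44) = 3.784 and ln(210) = 5.347; z_{0.25} = -0.6745, z_{0.9} = 1.282.
σ = (5.347 − 3.784)/(1.282 − (-0.6745)) = 0.799.
μ = 3.784 − (-0.6745)·0.799 = 4.323.

μ ≈ 4.323, σ ≈ 0.799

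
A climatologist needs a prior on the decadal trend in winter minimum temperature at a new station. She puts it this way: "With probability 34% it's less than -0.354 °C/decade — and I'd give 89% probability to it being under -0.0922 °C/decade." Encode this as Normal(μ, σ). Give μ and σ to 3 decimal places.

μ = -0.288, σ = 0.160

For Normal(μ,σ), the p-quantile is μ + z_p·σ. Here z_{0.34} = -0.4125, z_{0.89} = 1.227.
So -0.354 = μ − 0.4125σ and -0.0922 = μ + 1.227σ.
Subtracting: σ = (-0.0922 − -0.354)/(1.227 − (-0.4125)) = 0.160.
Then μ = -0.354 − (-0.4125)·0.160 = -0.288.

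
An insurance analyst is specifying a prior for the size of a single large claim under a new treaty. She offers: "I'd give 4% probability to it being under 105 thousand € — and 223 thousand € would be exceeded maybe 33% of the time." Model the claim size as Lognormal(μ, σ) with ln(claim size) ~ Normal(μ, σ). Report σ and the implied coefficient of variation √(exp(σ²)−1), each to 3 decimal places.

If T ~ Lognormal(μ,σ) then ln T ~ Normal(μ,σ), so the p-quantile of ln T is μ + z_p·σ.
ln(105) = 4.654 and ln(223) = 5.407; z_{0.04} = -1.751, z_{0.67} = 0.4399.
σ = (5.407 − 4.654)/(0.4399 − (-1.751)) = 0.344.
μ = 4.654 − (-1.751)·0.344 = 5.256.
CV = √(exp(σ²)−1) = √(exp(0.1182)−1) = 0.354.

σ ≈ 0.344, CV ≈ 0.354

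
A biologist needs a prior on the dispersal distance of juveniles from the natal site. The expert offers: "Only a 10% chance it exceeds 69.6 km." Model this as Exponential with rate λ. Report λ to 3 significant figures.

P(T > 69.6) = e^(−λ·69.6) = 0.1, so λ = −ln(0.1)/69.6 = 0.0331.

λ ≈ 0.0331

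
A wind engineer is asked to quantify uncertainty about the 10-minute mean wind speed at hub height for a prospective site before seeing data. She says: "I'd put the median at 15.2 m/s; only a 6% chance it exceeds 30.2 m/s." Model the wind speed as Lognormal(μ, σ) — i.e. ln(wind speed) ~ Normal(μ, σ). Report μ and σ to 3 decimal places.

If T ~ Lognormal(μ,σ) then ln T ~ Normal(μ,σ), so the p-quantile of ln T is μ + z_p·σ.
ln(15.2) = 2.721 and ln(30.2) = 3.408; z_{0.5} = 0, z_{0.94} = 1.555.
σ = (3.408 − 2.721)/(1.555 − (0)) = 0.442.
μ = 2.721 − (0)·0.442 = 2.721.

μ ≈ 2.721, σ ≈ 0.442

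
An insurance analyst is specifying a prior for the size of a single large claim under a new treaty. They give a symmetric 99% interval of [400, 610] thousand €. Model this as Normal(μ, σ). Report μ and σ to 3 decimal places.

μ = 505.000, σ = 40.764

A symmetric 99% interval runs μ ± z·σ with z = 2.576.
Half-width = 105, so σ = 105/2.576 = 40.764.
μ is the interval midpoint, 505.000.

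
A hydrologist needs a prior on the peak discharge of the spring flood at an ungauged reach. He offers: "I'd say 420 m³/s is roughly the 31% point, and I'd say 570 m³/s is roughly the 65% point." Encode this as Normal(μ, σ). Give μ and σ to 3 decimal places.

For Normal(μ,σ), the p-quantile is μ + z_p·σ. Here z_{0.31} = -0.4959, z_{0.65} = 0.3853.
So 420 = μ − 0.4959σ and 570 = μ + 0.3853σ.
Subtracting: σ = (570 − 420)/(0.3853 − (-0.4959)) = 170.228.
Then μ = 420 − (-0.4959)·170.228 = 504.408.

μ = 504.408, σ = 170.228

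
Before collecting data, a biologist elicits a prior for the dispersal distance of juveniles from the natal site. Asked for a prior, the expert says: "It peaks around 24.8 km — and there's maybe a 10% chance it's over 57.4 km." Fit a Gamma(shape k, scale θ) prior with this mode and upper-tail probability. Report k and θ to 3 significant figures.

Gamma(k,θ) with k>1 has mode (k−1)θ, so θ = 24.8/(k−1).
Need P(X < 57.4) = 0.9 with θ tied to k this way. Start at k = 2, θ = 24.8: P(X<57.4) ≈ 0.672.
Too low — raise k to concentrate. Iterating converges to k ≈ 3.73.
Then θ = 24.8/(3.73−1) ≈ 9.08.

k ≈ 3.73, θ ≈ 9.08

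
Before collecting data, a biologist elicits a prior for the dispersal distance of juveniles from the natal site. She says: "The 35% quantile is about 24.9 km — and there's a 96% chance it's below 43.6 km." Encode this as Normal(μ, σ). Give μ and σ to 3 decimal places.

The p-quantile of Normal(μ,σ) is μ + z_p·σ, with z_{0.35} = -0.3853 and z_{0.96} = 1.751.
Eliminate σ: μ = (z₂·x₁ − z₁·x₂)/(z₂ − z₁) = (1.751·24.9 − (-0.3853)·43.6)/2.136 = 28.273.
Then σ = (x₂ − x₁)/(z₂ − z₁) = (43.6 − 24.9)/2.136 = 8.755.

μ = 28.273, σ = 8.755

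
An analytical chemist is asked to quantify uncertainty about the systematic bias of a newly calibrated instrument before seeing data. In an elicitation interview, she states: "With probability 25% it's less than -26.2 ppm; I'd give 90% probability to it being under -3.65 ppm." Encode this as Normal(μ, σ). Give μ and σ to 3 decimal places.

The p-quantile of Normal(μ,σ) is μ + z_p·σ, with z_{0.25} = -0.6745 and z_{0.9} = 1.282.
Eliminate σ: μ = (z₂·x₁ − z₁·x₂)/(z₂ − z₁) = (1.282·-26.2 − (-0.6745)·-3.65)/1.956 = -18.424.
Then σ = (x₂ − x₁)/(z₂ − z₁) = (-3.65 − -26.2)/1.956 = 11.528.

μ = -18.424, σ = 11.528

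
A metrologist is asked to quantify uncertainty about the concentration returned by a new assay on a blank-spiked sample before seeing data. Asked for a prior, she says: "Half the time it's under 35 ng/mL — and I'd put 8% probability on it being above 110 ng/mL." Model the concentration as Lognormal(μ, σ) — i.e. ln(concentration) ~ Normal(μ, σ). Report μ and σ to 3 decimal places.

μ ≈ 3.555, σ ≈ 0.815

If T ~ Lognormal(μ,σ) then ln T ~ Normal(μ,σ), so the p-quantile of ln T is μ + z_p·σ.
ln(35) = 3.555 and ln(110) = 4.7; z_{0.5} = 0, z_{0.92} = 1.405.
σ = (4.7 − 3.555)/(1.405 − (0)) = 0.815.
μ = 3.555 − (0)·0.815 = 3.555.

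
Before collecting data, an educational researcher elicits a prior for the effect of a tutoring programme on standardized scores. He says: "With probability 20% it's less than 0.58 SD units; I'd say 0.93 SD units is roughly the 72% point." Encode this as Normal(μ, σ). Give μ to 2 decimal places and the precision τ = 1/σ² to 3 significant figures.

μ = 0.79, τ = 16.6

The p-quantile of Normal(μ,σ) is μ + z_p·σ, with z_{0.2} = -0.8416 and z_{0.72} = 0.5828.
Eliminate σ: μ = (z₂·x₁ − z₁·x₂)/(z₂ − z₁) = (0.5828·0.58 − (-0.8416)·0.93)/1.424 = 0.79.
Then σ = (x₂ − x₁)/(z₂ − z₁) = (0.93 − 0.58)/1.424 = 0.25.
Precision τ = 1/σ² = 1/0.2457² = 16.6.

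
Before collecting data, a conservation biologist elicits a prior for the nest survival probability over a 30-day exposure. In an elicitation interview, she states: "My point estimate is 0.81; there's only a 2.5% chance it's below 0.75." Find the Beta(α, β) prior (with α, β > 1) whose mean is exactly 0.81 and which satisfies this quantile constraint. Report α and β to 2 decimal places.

With mean 0.81 fixed, write α = 0.81s, β = 0.19s where s = α+β.
Need P(θ < 0.75) = 0.025 under Beta(0.81s, 0.19s). Normal approximation: (q−m)/√(m(1−m)/s) ≈ z_{0.025} = -1.96, so s ≈ 0.81·0.19·(-1.96)²/(0.75−0.81)² = 164.2.
At s = 164.2: P(θ<0.75) ≈ 0.031. Adjusting to match 0.025 gives s ≈ 181.59.
So α = 0.81·181.59 ≈ 147.08, β = 0.19·181.59 ≈ 34.50.

α ≈ 147.08, β ≈ 34.50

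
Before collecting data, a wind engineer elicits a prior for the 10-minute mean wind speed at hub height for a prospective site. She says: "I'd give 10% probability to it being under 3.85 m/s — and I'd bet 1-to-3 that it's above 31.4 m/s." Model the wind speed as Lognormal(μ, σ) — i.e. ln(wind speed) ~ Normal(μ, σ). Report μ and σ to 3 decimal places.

If T ~ Lognormal(μ,σ) then ln T ~ Normal(μ,σ), so the p-quantile of ln T is μ + z_p·σ.
ln(3.85) = 1.348 and ln(31.4) = 3.447; z_{0.1} = -1.282, z_{0.75} = 0.6745.
σ = (3.447 − 1.348)/(0.6745 − (-1.282)) = 1.073.
μ = 1.348 − (-1.282)·1.073 = 2.723.

μ ≈ 2.723, σ ≈ 1.073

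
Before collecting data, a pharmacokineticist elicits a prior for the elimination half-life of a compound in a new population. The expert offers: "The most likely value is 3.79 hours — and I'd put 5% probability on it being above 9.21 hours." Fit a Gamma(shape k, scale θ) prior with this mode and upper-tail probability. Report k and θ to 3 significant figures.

Gamma(k,θ) with k>1 has mode (k−1)θ, so θ = 3.79/(k−1).
Need P(X < 9.21) = 0.95 with θ tied to k this way. Start at k = 2, θ = 3.79: P(X<9.21) ≈ 0.698.
Too low — raise k to concentrate. Iterating converges to k ≈ 4.46.
Then θ = 3.79/(4.46−1) ≈ 1.1.

k ≈ 4.46, θ ≈ 1.1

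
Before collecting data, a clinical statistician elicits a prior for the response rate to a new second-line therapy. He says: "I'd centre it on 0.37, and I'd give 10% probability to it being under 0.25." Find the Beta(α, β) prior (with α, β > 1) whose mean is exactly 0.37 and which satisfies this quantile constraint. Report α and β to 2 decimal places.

α ≈ 9.31, β ≈ 15.85

With mean 0.37 fixed, write α = 0.37s, β = 0.63s where s = α+β.
Need P(θ < 0.25) = 0.1 under Beta(0.37s, 0.63s). Normal approximation: (q−m)/√(m(1−m)/s) ≈ z_{0.1} = -1.28, so s ≈ 0.37·0.63·(-1.28)²/(0.25−0.37)² = 26.6.
At s = 26.6: P(θ<0.25) ≈ 0.093. Adjusting to match 0.1 gives s ≈ 25.15.
So α = 0.37·25.15 ≈ 9.31, β = 0.63·25.15 ≈ 15.85.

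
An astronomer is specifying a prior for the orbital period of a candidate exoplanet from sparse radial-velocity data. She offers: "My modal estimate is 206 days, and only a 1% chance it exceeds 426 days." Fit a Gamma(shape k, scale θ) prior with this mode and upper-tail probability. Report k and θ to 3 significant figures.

Gamma(k,θ) with k>1 has mode (k−1)θ, so θ = 206/(k−1).
Need P(X < 426) = 0.99 with θ tied to k this way. Start at k = 2, θ = 206: P(X<426) ≈ 0.612.
Too low — raise k to concentrate. Iterating converges to k ≈ 10.2.
Then θ = 206/(10.2−1) ≈ 22.3.

k ≈ 10.2, θ ≈ 22.3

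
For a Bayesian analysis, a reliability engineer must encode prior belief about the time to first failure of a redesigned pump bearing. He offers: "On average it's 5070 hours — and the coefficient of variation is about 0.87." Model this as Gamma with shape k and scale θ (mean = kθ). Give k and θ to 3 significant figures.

k ≈ 1.32, θ ≈ 3840

For Gamma(k, scale θ): mean = kθ, variance = kθ², so CV = 1/√k.
CV = 0.87, hence k = 1/CV² = 1.32.
Then θ = mean/k = 5070/1.32 = 3840.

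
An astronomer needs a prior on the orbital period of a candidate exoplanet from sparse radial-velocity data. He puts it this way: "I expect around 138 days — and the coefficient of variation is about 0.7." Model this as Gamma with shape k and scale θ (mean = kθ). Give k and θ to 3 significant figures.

k ≈ 2.04, θ ≈ 67.6

For Gamma(k, scale θ): mean = kθ, variance = kθ², so CV = 1/√k.
CV = 0.7, hence k = 1/CV² = 2.04.
Then θ = mean/k = 138/2.04 = 67.6.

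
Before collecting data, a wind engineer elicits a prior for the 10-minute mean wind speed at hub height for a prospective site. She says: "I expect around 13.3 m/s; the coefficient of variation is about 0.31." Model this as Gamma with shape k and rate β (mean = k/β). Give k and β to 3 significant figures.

For Gamma(k, rate β): mean = k/β, variance = k/β², so CV = 1/√k.
CV = 0.31, hence k = 1/CV² = 10.4.
Then β = k/mean = 10.4/13.3 = 0.782.

k ≈ 10.4, β ≈ 0.782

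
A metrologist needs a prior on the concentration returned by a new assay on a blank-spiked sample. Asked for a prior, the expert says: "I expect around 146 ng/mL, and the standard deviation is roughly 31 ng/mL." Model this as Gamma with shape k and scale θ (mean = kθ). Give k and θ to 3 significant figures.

k ≈ 22.2, θ ≈ 6.58

For Gamma(k, scale θ): mean = kθ, variance = kθ², so CV = 1/√k.
CV = SD/mean = 31/146 = 0.2123, hence k = 1/CV² = 22.2.
Then θ = mean/k = 146/22.2 = 6.58.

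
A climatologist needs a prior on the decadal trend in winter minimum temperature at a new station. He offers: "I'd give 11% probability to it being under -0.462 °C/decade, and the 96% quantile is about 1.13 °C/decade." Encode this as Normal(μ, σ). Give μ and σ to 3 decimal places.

μ = 0.194, σ = 0.535

The p-quantile of Normal(μ,σ) is μ + z_p·σ, with z_{0.11} = -1.227 and z_{0.96} = 1.751.
Eliminate σ: μ = (z₂·x₁ − z₁·x₂)/(z₂ − z₁) = (1.751·-0.462 − (-1.227)·1.13)/2.977 = 0.194.
Then σ = (x₂ − x₁)/(z₂ − z₁) = (1.13 − -0.462)/2.977 = 0.535.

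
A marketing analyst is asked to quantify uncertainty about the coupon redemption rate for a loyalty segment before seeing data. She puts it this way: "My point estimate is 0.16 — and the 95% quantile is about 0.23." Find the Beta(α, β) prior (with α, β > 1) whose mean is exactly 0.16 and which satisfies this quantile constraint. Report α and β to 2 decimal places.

α ≈ 13.35, β ≈ 70.10

With mean 0.16 fixed, write α = 0.16s, β = 0.84s where s = α+β.
Need P(θ < 0.23) = 0.95 under Beta(0.16s, 0.84s). Normal approximation: (q−m)/√(m(1−m)/s) ≈ z_{0.95} = 1.64, so s ≈ 0.16·0.84·(1.64)²/(0.23−0.16)² = 74.2.
At s = 74.2: P(θ<0.23) ≈ 0.940. Adjusting to match 0.95 gives s ≈ 83.46.
So α = 0.16·83.46 ≈ 13.35, β = 0.84·83.46 ≈ 70.10.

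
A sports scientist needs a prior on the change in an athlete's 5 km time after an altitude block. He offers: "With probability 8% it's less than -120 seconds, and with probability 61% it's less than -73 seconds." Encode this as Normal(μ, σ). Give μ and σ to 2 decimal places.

μ = -80.79, σ = 27.90

For Normal(μ,σ), the p-quantile is μ + z_p·σ. Here z_{0.08} = -1.405, z_{0.61} = 0.2793.
So -120 = μ − 1.405σ and -73 = μ + 0.2793σ.
Subtracting: σ = (-73 − -120)/(0.2793 − (-1.405)) = 27.90.
Then μ = -120 − (-1.405)·27.90 = -80.79.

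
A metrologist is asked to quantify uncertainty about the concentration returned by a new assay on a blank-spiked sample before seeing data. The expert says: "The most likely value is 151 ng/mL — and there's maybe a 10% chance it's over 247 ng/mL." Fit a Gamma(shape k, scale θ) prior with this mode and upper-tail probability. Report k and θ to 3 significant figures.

k ≈ 8.78, θ ≈ 19.4

Gamma(k,θ) with k>1 has mode (k−1)θ, so θ = 151/(k−1).
Need P(X < 247) = 0.9 with θ tied to k this way. Start at k = 2, θ = 151: P(X<247) ≈ 0.487.
Too low — raise k to concentrate. Iterating converges to k ≈ 8.78.
Then θ = 151/(8.78−1) ≈ 19.4.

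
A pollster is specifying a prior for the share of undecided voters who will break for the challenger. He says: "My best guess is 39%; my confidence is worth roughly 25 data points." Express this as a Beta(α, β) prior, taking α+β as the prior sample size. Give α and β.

Under the effective-sample-size interpretation, Beta(α, β) has prior mean α/(α+β) and prior sample size α+β.
So α+β = 25 and α/(α+β) = 0.39, giving α = 0.39·25 = 9.75 and β = 25 − 9.75 = 15.25.

α = 9.75, β = 15.25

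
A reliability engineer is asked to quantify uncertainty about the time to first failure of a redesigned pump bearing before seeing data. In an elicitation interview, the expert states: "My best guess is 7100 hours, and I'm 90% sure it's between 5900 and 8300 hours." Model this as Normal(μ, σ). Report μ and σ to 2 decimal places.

A symmetric 90% interval runs μ ± z·σ with z = 1.645.
Half-width = 1200, so σ = 1200/1.645 = 729.55.
μ is the stated best guess, 7100.00.

μ = 7100.00, σ = 729.55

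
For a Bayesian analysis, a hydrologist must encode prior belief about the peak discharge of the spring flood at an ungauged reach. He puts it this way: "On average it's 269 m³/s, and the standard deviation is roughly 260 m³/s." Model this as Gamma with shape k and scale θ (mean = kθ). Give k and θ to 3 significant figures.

For Gamma(k, scale θ): mean = kθ, variance = kθ², so CV = 1/√k.
CV = SD/mean = 260/269 = 0.9665, hence k = 1/CV² = 1.07.
Then θ = mean/k = 269/1.07 = 251.

k ≈ 1.07, θ ≈ 251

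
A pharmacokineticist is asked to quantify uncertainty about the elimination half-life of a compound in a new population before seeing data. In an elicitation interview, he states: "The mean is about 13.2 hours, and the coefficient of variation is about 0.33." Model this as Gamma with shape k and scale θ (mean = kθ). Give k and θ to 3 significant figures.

For Gamma(k, scale θ): mean = kθ, variance = kθ², so CV = 1/√k.
CV = 0.33, hence k = 1/CV² = 9.18.
Then θ = mean/k = 13.2/9.18 = 1.44.

k ≈ 9.18, θ ≈ 1.44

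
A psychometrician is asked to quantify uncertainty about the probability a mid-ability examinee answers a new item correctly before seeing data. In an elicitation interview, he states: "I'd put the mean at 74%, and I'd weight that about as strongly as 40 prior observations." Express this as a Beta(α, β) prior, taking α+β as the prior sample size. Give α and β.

α = 29.6, β = 10.4

Under the effective-sample-size interpretation, Beta(α, β) has prior mean α/(α+β) and prior sample size α+β.
So α+β = 40 and α/(α+β) = 0.74, giving α = 0.74·40 = 29.6 and β = 40 − 29.6 = 10.4.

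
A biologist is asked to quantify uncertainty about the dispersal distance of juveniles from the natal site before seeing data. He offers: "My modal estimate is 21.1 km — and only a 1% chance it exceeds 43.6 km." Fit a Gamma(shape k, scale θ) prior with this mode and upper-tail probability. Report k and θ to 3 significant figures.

k ≈ 10.3, θ ≈ 2.28

Gamma(k,θ) with k>1 has mode (k−1)θ, so θ = 21.1/(k−1).
Need P(X < 43.6) = 0.99 with θ tied to k this way. Start at k = 2, θ = 21.1: P(X<43.6) ≈ 0.612.
Too low — raise k to concentrate. Iterating converges to k ≈ 10.3.
Then θ = 21.1/(10.3−1) ≈ 2.28.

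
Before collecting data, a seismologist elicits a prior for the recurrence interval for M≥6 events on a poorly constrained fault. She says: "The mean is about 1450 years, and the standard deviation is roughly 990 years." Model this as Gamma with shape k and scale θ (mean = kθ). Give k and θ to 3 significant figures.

k ≈ 2.15, θ ≈ 676

For Gamma(k, scale θ): mean = kθ, variance = kθ², so CV = 1/√k.
CV = SD/mean = 990/1450 = 0.6828, hence k = 1/CV² = 2.15.
Then θ = mean/k = 1450/2.15 = 676.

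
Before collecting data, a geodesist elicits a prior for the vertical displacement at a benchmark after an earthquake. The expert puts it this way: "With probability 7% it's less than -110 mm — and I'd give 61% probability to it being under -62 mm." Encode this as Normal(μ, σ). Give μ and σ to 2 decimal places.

μ = -69.64, σ = 27.35

For Normal(μ,σ), the p-quantile is μ + z_p·σ. Here z_{0.07} = -1.476, z_{0.61} = 0.2793.
So -110 = μ − 1.476σ and -62 = μ + 0.2793σ.
Subtracting: σ = (-62 − -110)/(0.2793 − (-1.476)) = 27.35.
Then μ = -110 − (-1.476)·27.35 = -69.64.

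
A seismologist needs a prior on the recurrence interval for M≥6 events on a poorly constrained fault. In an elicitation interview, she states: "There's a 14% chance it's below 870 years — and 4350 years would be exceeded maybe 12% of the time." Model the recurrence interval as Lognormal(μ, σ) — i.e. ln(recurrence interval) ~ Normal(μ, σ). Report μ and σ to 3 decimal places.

μ ≈ 7.539, σ ≈ 0.714

If T ~ Lognormal(μ,σ) then ln T ~ Normal(μ,σ), so the p-quantile of ln T is μ + z_p·σ.
ln(870) = 6.768 and ln(4350) = 8.378; z_{0.14} = -1.08, z_{0.88} = 1.175.
σ = (8.378 − 6.768)/(1.175 − (-1.08)) = 0.714.
μ = 6.768 − (-1.08)·0.714 = 7.539.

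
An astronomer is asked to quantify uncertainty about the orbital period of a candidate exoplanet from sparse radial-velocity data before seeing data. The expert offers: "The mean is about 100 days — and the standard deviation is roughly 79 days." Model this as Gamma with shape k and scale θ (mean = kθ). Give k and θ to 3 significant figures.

k ≈ 1.6, θ ≈ 62.4

For Gamma(k, scale θ): mean = kθ, variance = kθ², so CV = 1/√k.
CV = SD/mean = 79/100 = 0.79, hence k = 1/CV² = 1.6.
Then θ = mean/k = 100/1.6 = 62.4.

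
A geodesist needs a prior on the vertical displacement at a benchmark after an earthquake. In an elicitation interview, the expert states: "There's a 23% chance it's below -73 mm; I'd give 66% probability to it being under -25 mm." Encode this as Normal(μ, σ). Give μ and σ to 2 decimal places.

The p-quantile of Normal(μ,σ) is μ + z_p·σ, with z_{0.23} = -0.7388 and z_{0.66} = 0.4125.
Eliminate σ: μ = (z₂·x₁ − z₁·x₂)/(z₂ − z₁) = (0.4125·-73 − (-0.7388)·-25)/1.151 = -42.20.
Then σ = (x₂ − x₁)/(z₂ − z₁) = (-25 − -73)/1.151 = 41.69.

μ = -42.20, σ = 41.69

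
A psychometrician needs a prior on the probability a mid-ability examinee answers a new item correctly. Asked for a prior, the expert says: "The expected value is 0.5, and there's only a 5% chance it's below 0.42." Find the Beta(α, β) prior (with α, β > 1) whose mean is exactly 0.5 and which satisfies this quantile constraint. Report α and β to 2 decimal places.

α ≈ 52.41, β ≈ 52.41

With mean 0.5 fixed, write α = 0.5s, β = 0.5s where s = α+β.
Need P(θ < 0.42) = 0.05 under Beta(0.5s, 0.5s). Normal approximation: (q−m)/√(m(1−m)/s) ≈ z_{0.05} = -1.64, so s ≈ 0.5·0.5·(-1.64)²/(0.42−0.5)² = 105.7.
At s = 105.7: P(θ<0.42) ≈ 0.049. Adjusting to match 0.05 gives s ≈ 104.82.
So α = 0.5·104.82 ≈ 52.41, β = 0.5·104.82 ≈ 52.41.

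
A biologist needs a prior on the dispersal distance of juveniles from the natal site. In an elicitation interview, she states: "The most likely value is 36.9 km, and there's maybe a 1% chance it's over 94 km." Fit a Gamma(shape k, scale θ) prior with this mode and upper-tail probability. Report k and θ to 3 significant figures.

Gamma(k,θ) with k>1 has mode (k−1)θ, so θ = 36.9/(k−1).
Need P(X < 94) = 0.99 with θ tied to k this way. Start at k = 2, θ = 36.9: P(X<94) ≈ 0.722.
Too low — raise k to concentrate. Iterating converges to k ≈ 6.35.
Then θ = 36.9/(6.35−1) ≈ 6.9.

k ≈ 6.35, θ ≈ 6.9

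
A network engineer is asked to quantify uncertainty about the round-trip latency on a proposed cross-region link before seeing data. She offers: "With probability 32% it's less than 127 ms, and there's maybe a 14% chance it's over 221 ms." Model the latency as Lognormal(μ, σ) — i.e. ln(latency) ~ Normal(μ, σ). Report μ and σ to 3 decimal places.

μ ≈ 5.012, σ ≈ 0.358

If T ~ Lognormal(μ,σ) then ln T ~ Normal(μ,σ), so the p-quantile of ln T is μ + z_p·σ.
ln(127) = 4.844 and ln(221) = 5.398; z_{0.32} = -0.4677, z_{0.86} = 1.08.
σ = (5.398 − 4.844)/(1.08 − (-0.4677)) = 0.358.
μ = 4.844 − (-0.4677)·0.358 = 5.012.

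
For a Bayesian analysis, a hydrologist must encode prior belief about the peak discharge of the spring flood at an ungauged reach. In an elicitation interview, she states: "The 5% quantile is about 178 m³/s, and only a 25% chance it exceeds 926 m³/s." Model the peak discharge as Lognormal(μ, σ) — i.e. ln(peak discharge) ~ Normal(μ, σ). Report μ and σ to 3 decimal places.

μ ≈ 6.351, σ ≈ 0.711

If T ~ Lognormal(μ,σ) then ln T ~ Normal(μ,σ), so the p-quantile of ln T is μ + z_p·σ.
ln(178) = 5.182 and ln(926) = 6.831; z_{0.05} = -1.645, z_{0.75} = 0.6745.
σ = (6.831 − 5.182)/(0.6745 − (-1.645)) = 0.711.
μ = 5.182 − (-1.645)·0.711 = 6.351.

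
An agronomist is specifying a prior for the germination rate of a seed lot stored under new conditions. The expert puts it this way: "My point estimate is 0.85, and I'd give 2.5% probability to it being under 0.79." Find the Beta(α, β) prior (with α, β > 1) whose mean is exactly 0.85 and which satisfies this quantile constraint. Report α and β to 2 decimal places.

With mean 0.85 fixed, write α = 0.85s, β = 0.15s where s = α+β.
Need P(θ < 0.79) = 0.025 under Beta(0.85s, 0.15s). Normal approximation: (q−m)/√(m(1−m)/s) ≈ z_{0.025} = -1.96, so s ≈ 0.85·0.15·(-1.96)²/(0.79−0.85)² = 136.1.
At s = 136.1: P(θ<0.79) ≈ 0.033. Adjusting to match 0.025 gives s ≈ 155.52.
So α = 0.85·155.52 ≈ 132.19, β = 0.15·155.52 ≈ 23.33.

α ≈ 132.19, β ≈ 23.33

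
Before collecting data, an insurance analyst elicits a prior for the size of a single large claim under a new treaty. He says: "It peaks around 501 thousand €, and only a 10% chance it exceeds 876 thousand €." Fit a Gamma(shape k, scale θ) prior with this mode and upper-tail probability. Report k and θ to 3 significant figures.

Gamma(k,θ) with k>1 has mode (k−1)θ, so θ = 501/(k−1).
Need P(X < 876) = 0.9 with θ tied to k this way. Start at k = 2, θ = 501: P(X<876) ≈ 0.522.
Too low — raise k to concentrate. Iterating converges to k ≈ 7.08.
Then θ = 501/(7.08−1) ≈ 82.4.

k ≈ 7.08, θ ≈ 82.4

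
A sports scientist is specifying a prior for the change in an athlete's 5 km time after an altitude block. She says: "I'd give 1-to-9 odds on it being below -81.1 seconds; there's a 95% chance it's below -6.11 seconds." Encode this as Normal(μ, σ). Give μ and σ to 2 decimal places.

For Normal(μ,σ), the p-quantile is μ + z_p·σ. Here z_{0.1} = -1.282, z_{0.95} = 1.645.
So -81.1 = μ − 1.282σ and -6.11 = μ + 1.645σ.
Subtracting: σ = (-6.11 − -81.1)/(1.645 − (-1.282)) = 25.63.
Then μ = -81.1 − (-1.282)·25.63 = -48.26.

μ = -48.26, σ = 25.63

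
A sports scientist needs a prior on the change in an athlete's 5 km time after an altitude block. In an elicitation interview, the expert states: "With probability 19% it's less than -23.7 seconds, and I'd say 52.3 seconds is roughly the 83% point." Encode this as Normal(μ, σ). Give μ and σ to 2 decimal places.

For Normal(μ,σ), the p-quantile is μ + z_p·σ. Here z_{0.19} = -0.8779, z_{0.83} = 0.9542.
So -23.7 = μ − 0.8779σ and 52.3 = μ + 0.9542σ.
Subtracting: σ = (52.3 − -23.7)/(0.9542 − (-0.8779)) = 41.48.
Then μ = -23.7 − (-0.8779)·41.48 = 12.72.

μ = 12.72, σ = 41.48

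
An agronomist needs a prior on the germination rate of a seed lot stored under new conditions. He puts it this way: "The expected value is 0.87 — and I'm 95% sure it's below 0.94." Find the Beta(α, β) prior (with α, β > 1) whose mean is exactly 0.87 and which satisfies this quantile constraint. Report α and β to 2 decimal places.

With mean 0.87 fixed, write α = 0.87s, β = 0.13s where s = α+β.
Need P(θ < 0.94) = 0.95 under Beta(0.87s, 0.13s). Normal approximation: (q−m)/√(m(1−m)/s) ≈ z_{0.95} = 1.64, so s ≈ 0.87·0.13·(1.64)²/(0.94−0.87)² = 62.4.
At s = 62.4: P(θ<0.94) ≈ 0.973. Adjusting to match 0.95 gives s ≈ 46.98.
So α = 0.87·46.98 ≈ 40.88, β = 0.13·46.98 ≈ 6.11.

α ≈ 40.88, β ≈ 6.11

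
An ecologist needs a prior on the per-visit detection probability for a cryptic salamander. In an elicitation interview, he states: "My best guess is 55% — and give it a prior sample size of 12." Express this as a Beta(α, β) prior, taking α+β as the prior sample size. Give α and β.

α = 6.6, β = 5.4

Under the effective-sample-size interpretation, Beta(α, β) has prior mean α/(α+β) and prior sample size α+β.
So α+β = 12 and α/(α+β) = 0.55, giving α = 0.55·12 = 6.6 and β = 12 − 6.6 = 5.4.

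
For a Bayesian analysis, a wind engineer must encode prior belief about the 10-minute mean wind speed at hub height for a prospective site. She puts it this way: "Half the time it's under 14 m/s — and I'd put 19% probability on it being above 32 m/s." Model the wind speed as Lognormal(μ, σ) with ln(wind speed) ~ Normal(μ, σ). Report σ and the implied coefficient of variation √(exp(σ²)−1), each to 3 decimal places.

σ ≈ 0.942, CV ≈ 1.195

If T ~ Lognormal(μ,σ) then ln T ~ Normal(μ,σ), so the p-quantile of ln T is μ + z_p·σ.
ln(14) = 2.639 and ln(32) = 3.466; z_{0.5} = 0, z_{0.81} = 0.8779.
σ = (3.466 − 2.639)/(0.8779 − (0)) = 0.942.
μ = 2.639 − (0)·0.942 = 2.639.
CV = √(exp(σ²)−1) = √(exp(0.8867)−1) = 1.195.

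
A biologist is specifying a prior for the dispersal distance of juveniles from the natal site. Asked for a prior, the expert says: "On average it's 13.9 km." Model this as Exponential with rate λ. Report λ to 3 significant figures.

Exponential mean = 1/λ, so λ = 1/13.9 = 0.0719.

λ ≈ 0.0719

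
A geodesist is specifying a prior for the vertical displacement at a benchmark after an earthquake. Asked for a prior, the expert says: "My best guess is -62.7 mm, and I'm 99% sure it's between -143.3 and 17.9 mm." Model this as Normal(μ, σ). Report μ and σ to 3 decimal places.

μ = -62.700, σ = 31.291

A symmetric 99% interval runs μ ± z·σ with z = 2.576.
Half-width = 80.6, so σ = 80.6/2.576 = 31.291.
μ is the stated best guess, -62.700.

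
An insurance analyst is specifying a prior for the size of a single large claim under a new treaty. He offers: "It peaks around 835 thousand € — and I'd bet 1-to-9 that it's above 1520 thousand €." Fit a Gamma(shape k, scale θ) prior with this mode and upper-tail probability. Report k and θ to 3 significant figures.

k ≈ 6.31, θ ≈ 157

Gamma(k,θ) with k>1 has mode (k−1)θ, so θ = 835/(k−1).
Need P(X < 1520) = 0.9 with θ tied to k this way. Start at k = 2, θ = 835: P(X<1520) ≈ 0.543.
Too low — raise k to concentrate. Iterating converges to k ≈ 6.31.
Then θ = 835/(6.31−1) ≈ 157.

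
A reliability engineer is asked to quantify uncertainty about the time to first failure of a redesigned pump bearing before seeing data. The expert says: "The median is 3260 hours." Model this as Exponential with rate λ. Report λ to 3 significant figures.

λ ≈ 0.000213

Exponential median = ln 2 / λ, so λ = ln 2 / 3260.0 = 0.000213.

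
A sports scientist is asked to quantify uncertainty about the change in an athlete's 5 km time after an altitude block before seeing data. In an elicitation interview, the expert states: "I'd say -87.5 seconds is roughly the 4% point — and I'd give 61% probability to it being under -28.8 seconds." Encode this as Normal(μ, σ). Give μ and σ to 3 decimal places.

μ = -36.877, σ = 28.916

For Normal(μ,σ), the p-quantile is μ + z_p·σ. Here z_{0.04} = -1.751, z_{0.61} = 0.2793.
So -87.5 = μ − 1.751σ and -28.8 = μ + 0.2793σ.
Subtracting: σ = (-28.8 − -87.5)/(0.2793 − (-1.751)) = 28.916.
Then μ = -87.5 − (-1.751)·28.916 = -36.877.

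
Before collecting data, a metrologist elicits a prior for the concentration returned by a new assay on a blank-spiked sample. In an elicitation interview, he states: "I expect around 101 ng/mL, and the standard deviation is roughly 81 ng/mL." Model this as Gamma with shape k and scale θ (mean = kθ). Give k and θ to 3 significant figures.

For Gamma(k, scale θ): mean = kθ, variance = kθ², so CV = 1/√k.
CV = SD/mean = 81/101 = 0.802, hence k = 1/CV² = 1.55.
Then θ = mean/k = 101/1.55 = 65.

k ≈ 1.55, θ ≈ 65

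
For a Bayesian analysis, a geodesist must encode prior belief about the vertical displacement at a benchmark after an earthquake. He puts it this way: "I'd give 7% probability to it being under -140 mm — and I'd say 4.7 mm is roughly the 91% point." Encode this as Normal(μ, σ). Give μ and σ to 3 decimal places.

For Normal(μ,σ), the p-quantile is μ + z_p·σ. Here z_{0.07} = -1.476, z_{0.91} = 1.341.
So -140 = μ − 1.476σ and 4.7 = μ + 1.341σ.
Subtracting: σ = (4.7 − -140)/(1.341 − (-1.476)) = 51.375.
Then μ = -140 − (-1.476)·51.375 = -64.181.

μ = -64.181, σ = 51.375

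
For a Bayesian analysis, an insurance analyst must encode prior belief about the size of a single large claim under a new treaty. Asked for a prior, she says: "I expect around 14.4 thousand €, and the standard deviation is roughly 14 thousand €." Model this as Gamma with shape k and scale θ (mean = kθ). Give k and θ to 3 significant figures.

For Gamma(k, scale θ): mean = kθ, variance = kθ², so CV = 1/√k.
CV = SD/mean = 14/14.4 = 0.9722, hence k = 1/CV² = 1.06.
Then θ = mean/k = 14.4/1.06 = 13.6.

k ≈ 1.06, θ ≈ 13.6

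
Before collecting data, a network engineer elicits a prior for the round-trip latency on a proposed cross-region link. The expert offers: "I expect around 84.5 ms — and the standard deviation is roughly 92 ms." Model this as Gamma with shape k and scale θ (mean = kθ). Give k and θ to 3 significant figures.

k ≈ 0.844, θ ≈ 100

For Gamma(k, scale θ): mean = kθ, variance = kθ², so CV = 1/√k.
CV = SD/mean = 92/84.5 = 1.089, hence k = 1/CV² = 0.844.
Then θ = mean/k = 84.5/0.844 = 100.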